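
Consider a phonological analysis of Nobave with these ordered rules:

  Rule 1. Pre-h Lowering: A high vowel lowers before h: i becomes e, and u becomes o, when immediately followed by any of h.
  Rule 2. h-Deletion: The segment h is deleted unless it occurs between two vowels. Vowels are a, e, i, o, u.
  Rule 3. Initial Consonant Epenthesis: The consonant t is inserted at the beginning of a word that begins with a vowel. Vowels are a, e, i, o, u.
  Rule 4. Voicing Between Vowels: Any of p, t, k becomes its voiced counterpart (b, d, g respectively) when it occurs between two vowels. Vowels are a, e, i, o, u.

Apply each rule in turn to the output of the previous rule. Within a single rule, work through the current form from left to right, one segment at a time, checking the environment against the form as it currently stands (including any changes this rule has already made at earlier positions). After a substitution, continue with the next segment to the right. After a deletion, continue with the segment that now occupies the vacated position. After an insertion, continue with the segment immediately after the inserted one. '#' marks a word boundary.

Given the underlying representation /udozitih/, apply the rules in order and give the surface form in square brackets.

Rule 1 Pre-h Lowering: [udozitih] → [udoziteh]
Rule 2 h-Deletion: [udoziteh] → [udozite]
Rule 3 Initial Consonant Epenthesis: [udozite] → [tudozite]
Rule 4 Voicing Between Vowels: [tudozite] → [tudozide]

[tudozide]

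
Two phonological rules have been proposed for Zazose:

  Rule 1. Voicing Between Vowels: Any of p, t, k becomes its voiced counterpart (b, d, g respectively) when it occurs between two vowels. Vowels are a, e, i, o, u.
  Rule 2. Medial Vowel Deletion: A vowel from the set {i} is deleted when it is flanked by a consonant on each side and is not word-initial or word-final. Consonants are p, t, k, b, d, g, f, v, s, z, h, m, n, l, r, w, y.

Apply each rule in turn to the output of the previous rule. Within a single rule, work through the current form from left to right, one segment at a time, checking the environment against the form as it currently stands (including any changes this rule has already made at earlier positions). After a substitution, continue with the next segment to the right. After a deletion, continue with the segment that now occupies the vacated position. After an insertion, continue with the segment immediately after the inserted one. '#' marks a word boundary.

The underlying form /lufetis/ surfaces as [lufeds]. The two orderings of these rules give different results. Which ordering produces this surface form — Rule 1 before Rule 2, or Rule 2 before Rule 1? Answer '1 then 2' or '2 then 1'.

Order 1 then 2:
  1 Voicing Between Vowels: [lufetis] → [lufedis]
  2 Medial Vowel Deletion: [lufedis] → [lufeds]
  result: [lufeds]
Order 2 then 1:
  2 Medial Vowel Deletion: [lufetis] → [lufets]
  1 Voicing Between Vowels: no change — [lufets]
  result: [lufets]

1 then 2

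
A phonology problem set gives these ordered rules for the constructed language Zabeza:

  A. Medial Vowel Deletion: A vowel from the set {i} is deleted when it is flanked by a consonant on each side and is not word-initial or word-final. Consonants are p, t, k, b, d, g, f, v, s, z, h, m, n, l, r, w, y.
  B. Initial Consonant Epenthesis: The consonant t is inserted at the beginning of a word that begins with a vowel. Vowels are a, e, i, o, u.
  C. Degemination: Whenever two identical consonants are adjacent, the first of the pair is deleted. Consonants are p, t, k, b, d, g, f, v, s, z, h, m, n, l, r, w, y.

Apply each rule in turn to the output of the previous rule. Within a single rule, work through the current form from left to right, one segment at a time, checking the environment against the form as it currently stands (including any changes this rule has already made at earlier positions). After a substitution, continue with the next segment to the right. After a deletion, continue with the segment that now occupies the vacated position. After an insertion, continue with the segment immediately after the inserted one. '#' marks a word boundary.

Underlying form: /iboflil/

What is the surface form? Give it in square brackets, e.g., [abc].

A Medial Vowel Deletion: [iboflil] → [ibofll]
B Initial Consonant Epenthesis: [ibofll] → [tibofll]
C Degemination: [tibofll] → [tibofl]

[tibofl]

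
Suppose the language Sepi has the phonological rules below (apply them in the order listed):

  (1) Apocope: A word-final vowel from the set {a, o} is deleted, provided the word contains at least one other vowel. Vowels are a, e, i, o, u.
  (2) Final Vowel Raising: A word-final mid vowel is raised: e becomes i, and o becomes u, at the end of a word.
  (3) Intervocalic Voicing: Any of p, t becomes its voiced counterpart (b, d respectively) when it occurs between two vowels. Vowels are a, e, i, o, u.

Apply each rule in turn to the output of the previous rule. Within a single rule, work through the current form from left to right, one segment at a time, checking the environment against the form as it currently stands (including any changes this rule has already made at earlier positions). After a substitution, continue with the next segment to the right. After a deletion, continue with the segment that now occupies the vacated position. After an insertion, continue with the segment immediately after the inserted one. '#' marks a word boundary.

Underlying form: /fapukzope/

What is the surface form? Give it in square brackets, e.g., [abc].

(1) Apocope: no change — [fapukzope]
(2) Final Vowel Raising: [fapukzope] → [fapukzopi]
(3) Intervocalic Voicing: [fapukzopi] → [fabukzobi]

[fabukzobi]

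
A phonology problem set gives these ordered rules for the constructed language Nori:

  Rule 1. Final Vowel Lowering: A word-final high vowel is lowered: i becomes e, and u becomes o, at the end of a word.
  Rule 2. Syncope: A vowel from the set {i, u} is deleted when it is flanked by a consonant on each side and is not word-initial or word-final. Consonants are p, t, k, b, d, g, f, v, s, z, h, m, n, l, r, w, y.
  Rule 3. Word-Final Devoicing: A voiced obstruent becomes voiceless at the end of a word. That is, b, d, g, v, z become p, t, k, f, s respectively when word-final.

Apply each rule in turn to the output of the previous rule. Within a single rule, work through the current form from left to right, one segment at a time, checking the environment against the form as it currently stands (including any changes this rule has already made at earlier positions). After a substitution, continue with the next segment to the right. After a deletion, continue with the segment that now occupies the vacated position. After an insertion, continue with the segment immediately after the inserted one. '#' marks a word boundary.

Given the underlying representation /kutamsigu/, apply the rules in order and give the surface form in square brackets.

[ktamsgo]

Rule 1 Final Vowel Lowering: [kutamsigu] → [kutamsigo]
Rule 2 Syncope: [kutamsigo] → [ktamsgo]
Rule 3 Word-Final Devoicing: no change — [ktamsgo]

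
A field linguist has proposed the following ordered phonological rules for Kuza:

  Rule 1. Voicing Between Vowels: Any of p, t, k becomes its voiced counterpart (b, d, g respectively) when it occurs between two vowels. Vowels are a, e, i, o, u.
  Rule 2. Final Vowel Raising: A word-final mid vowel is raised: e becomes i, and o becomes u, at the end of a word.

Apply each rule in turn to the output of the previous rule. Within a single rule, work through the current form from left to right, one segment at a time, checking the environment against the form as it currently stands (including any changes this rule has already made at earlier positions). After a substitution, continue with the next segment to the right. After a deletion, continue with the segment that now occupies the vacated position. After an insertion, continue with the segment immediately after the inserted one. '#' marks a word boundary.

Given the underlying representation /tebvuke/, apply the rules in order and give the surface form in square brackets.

[tebvugi]

Rule 1 Voicing Between Vowels: [tebvuke] → [tebvuge]
Rule 2 Final Vowel Raising: [tebvuge] → [tebvugi]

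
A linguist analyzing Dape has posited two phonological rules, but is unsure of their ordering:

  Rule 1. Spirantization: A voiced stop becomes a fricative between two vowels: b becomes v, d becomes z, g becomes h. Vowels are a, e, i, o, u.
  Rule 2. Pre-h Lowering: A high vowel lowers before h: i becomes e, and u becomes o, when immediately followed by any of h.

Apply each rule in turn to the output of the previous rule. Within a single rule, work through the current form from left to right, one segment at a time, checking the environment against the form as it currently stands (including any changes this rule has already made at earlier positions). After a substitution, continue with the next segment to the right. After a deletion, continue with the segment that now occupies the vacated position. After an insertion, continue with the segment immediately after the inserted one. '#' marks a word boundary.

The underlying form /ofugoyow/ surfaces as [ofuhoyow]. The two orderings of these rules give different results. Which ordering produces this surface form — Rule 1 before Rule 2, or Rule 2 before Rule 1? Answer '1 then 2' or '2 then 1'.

Order 1 then 2:
  1 Spirantization: [ofugoyow] → [ofuhoyow]
  2 Pre-h Lowering: [ofuhoyow] → [ofohoyow]
  result: [ofohoyow]
Order 2 then 1:
  2 Pre-h Lowering: no change — [ofugoyow]
  1 Spirantization: [ofugoyow] → [ofuhoyow]
  result: [ofuhoyow]

2 then 1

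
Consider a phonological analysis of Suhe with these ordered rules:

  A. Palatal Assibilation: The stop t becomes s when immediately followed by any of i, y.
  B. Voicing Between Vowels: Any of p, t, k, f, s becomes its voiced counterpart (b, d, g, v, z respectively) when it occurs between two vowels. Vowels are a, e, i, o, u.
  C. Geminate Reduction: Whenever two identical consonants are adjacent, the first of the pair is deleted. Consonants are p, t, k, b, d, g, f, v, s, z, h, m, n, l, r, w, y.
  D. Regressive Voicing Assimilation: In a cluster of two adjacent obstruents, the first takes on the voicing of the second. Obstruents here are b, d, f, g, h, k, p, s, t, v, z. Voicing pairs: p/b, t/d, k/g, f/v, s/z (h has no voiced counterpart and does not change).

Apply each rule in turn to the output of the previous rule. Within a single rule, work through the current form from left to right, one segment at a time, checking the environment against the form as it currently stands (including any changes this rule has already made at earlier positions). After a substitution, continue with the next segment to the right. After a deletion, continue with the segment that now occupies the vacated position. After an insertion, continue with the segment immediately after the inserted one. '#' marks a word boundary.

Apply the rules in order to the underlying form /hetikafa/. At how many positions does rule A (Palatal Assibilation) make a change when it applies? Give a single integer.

A Palatal Assibilation: [hetikafa] → [hesikafa]
B Voicing Between Vowels: [hesikafa] → [hezigava]
C Geminate Reduction: no change — [hezigava]
D Regressive Voicing Assimilation: no change — [hezigava]
Rule A changed 1 position(s).

1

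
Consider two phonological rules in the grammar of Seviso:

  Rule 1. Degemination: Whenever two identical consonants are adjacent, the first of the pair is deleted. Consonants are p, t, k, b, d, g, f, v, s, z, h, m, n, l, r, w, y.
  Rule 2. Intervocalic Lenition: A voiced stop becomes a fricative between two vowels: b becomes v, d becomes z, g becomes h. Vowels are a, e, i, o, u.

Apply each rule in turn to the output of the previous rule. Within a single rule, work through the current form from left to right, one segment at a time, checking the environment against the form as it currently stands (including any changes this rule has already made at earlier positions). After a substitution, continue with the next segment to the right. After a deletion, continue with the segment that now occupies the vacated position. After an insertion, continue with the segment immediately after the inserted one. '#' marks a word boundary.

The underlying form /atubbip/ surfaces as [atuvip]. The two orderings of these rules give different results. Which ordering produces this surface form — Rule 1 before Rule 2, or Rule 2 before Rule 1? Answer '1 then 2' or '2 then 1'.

Order 1 then 2:
  1 Degemination: [atubbip] → [atubip]
  2 Intervocalic Lenition: [atubip] → [atuvip]
  result: [atuvip]
Order 2 then 1:
  2 Intervocalic Lenition: no change — [atubbip]
  1 Degemination: [atubbip] → [atubip]
  result: [atubip]

1 then 2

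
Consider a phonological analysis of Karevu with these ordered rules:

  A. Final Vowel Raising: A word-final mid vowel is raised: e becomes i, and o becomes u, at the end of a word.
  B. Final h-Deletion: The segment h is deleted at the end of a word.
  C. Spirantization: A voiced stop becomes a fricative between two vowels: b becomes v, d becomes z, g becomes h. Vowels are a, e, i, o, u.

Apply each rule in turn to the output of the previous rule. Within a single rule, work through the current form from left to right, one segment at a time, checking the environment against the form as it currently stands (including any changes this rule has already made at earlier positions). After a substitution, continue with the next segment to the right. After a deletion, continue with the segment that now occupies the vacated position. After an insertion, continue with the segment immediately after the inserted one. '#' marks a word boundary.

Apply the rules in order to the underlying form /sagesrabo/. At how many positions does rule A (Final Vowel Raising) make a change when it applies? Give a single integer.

A Final Vowel Raising: [sagesrabo] → [sagesrabu]
B Final h-Deletion: no change — [sagesrabu]
C Spirantization: [sagesrabu] → [sahesravu]
Rule A changed 1 position(s).

1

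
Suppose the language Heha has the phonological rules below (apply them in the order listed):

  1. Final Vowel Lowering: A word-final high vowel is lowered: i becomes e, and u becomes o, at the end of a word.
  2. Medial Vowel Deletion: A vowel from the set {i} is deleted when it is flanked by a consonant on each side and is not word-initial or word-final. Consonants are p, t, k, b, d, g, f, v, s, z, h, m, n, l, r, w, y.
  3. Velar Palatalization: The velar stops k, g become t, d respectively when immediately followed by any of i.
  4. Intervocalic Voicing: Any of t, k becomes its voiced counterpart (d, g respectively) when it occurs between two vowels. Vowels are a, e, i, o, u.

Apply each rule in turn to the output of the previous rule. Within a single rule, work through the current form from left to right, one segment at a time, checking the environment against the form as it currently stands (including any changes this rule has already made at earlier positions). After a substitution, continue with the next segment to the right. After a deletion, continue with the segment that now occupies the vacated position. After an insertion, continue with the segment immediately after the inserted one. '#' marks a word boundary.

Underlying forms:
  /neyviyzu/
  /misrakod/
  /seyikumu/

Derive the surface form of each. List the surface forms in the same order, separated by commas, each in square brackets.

[neyvyzo], [msragod], [seykumo]

/neyviyzu/:
  1 Final Vowel Lowering: [neyviyzu] → [neyviyzo]
  2 Medial Vowel Deletion: [neyviyzo] → [neyvyzo]
  3 Velar Palatalization: no change — [neyvyzo]
  4 Intervocalic Voicing: no change — [neyvyzo]
/misrakod/:
  1 Final Vowel Lowering: no change — [misrakod]
  2 Medial Vowel Deletion: [misrakod] → [msrakod]
  3 Velar Palatalization: no change — [msrakod]
  4 Intervocalic Voicing: [msrakod] → [msragod]
/seyikumu/:
  1 Final Vowel Lowering: [seyikumu] → [seyikumo]
  2 Medial Vowel Deletion: [seyikumo] → [seykumo]
  3 Velar Palatalization: no change — [seykumo]
  4 Intervocalic Voicing: no change — [seykumo]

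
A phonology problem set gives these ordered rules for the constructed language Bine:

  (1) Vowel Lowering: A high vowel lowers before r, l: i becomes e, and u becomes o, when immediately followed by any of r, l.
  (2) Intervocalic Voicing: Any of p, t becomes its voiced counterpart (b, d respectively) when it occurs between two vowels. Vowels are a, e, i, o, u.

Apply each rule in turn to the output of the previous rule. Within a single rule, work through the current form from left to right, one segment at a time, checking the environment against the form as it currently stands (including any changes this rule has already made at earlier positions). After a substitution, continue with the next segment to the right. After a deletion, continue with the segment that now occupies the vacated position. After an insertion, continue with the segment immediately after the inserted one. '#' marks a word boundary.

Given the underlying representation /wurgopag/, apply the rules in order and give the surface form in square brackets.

[worgobag]

(1) Vowel Lowering: [wurgopag] → [worgopag]
(2) Intervocalic Voicing: [worgopag] → [worgobag]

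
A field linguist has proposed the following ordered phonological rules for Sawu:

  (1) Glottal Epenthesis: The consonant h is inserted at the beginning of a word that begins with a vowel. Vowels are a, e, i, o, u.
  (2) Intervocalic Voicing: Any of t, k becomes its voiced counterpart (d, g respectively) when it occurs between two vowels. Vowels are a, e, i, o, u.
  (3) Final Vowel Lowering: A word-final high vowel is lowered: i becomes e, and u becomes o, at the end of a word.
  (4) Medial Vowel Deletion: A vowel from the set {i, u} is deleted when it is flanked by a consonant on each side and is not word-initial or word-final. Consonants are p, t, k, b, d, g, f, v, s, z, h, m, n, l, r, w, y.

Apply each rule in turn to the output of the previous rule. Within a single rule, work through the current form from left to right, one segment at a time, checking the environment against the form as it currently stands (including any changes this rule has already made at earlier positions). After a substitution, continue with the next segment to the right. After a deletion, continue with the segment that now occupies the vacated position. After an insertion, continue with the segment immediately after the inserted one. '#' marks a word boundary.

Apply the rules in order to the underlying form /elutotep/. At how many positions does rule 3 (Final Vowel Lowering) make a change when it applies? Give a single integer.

0

(1) Glottal Epenthesis: [elutotep] → [helutotep]
(2) Intervocalic Voicing: [helutotep] → [heludodep]
(3) Final Vowel Lowering: no change — [heludodep]
(4) Medial Vowel Deletion: [heludodep] → [heldodep]
Rule 3 changed 0 position(s).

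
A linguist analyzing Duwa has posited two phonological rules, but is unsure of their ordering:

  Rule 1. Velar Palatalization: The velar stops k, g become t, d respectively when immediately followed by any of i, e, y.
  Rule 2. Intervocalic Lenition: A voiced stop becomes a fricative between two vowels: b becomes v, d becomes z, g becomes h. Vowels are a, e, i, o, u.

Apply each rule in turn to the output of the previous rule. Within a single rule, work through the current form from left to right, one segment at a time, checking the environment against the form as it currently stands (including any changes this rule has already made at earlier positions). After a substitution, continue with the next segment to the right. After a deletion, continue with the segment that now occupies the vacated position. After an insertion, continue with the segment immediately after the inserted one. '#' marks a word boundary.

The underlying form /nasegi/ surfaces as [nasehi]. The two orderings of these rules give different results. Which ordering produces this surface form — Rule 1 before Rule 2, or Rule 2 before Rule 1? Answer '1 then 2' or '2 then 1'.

Order 1 then 2:
  1 Velar Palatalization: [nasegi] → [nasedi]
  2 Intervocalic Lenition: [nasedi] → [nasezi]
  result: [nasezi]
Order 2 then 1:
  2 Intervocalic Lenition: [nasegi] → [nasehi]
  1 Velar Palatalization: no change — [nasehi]
  result: [nasehi]

2 then 1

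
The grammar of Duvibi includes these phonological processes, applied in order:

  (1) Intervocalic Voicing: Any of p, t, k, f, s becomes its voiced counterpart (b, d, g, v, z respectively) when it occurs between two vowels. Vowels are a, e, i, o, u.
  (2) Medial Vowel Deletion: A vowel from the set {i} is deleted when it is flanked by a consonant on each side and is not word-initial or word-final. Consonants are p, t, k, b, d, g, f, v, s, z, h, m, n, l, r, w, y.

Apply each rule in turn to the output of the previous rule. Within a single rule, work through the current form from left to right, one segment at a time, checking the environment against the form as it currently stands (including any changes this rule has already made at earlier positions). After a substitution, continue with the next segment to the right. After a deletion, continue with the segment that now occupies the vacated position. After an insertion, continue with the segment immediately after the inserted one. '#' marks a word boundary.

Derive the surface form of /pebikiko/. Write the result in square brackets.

(1) Intervocalic Voicing: [pebikiko] → [pebigigo]
(2) Medial Vowel Deletion: [pebigigo] → [pebggo]

[pebggo]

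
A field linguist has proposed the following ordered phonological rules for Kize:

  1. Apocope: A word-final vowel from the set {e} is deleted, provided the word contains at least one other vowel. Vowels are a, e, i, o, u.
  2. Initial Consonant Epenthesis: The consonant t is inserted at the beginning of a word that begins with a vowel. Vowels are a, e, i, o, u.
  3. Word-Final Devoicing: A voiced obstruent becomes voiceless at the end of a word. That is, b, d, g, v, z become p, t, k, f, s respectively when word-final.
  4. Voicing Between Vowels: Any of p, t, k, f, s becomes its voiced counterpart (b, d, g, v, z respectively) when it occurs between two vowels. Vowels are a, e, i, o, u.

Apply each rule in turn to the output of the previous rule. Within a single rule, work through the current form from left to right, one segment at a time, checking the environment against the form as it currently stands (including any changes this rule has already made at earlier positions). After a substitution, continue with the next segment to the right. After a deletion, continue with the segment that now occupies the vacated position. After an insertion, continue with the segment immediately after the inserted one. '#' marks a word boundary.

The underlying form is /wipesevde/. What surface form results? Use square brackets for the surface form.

[wibezevt]

1 Apocope: [wipesevde] → [wipesevd]
2 Initial Consonant Epenthesis: no change — [wipesevd]
3 Word-Final Devoicing: [wipesevd] → [wipesevt]
4 Voicing Between Vowels: [wipesevt] → [wibezevt]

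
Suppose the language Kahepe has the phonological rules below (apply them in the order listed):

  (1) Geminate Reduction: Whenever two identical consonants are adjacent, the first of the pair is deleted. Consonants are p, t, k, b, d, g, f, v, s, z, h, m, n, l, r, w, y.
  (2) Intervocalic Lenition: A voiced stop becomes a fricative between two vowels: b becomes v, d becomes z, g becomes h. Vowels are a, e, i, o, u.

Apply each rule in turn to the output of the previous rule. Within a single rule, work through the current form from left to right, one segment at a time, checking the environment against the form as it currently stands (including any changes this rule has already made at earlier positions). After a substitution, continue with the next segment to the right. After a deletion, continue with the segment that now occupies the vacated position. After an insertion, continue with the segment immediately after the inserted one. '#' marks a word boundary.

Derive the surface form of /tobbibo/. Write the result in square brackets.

[tovivo]

(1) Geminate Reduction: [tobbibo] → [tobibo]
(2) Intervocalic Lenition: [tobibo] → [tovivo]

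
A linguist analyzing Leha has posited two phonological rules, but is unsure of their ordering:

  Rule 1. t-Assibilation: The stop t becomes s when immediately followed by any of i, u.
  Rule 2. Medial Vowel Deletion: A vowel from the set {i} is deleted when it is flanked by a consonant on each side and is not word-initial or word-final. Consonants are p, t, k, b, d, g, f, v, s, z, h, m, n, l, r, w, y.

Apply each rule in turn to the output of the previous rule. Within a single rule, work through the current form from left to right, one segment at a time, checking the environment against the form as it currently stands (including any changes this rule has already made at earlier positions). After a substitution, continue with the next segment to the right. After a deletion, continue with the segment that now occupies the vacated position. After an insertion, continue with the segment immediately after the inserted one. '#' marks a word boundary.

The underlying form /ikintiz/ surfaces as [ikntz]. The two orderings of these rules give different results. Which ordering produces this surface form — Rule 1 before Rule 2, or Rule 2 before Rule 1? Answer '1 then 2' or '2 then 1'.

Order 1 then 2:
  1 t-Assibilation: [ikintiz] → [ikinsiz]
  2 Medial Vowel Deletion: [ikinsiz] → [iknsz]
  result: [iknsz]
Order 2 then 1:
  2 Medial Vowel Deletion: [ikintiz] → [ikntz]
  1 t-Assibilation: no change — [ikntz]
  result: [ikntz]

2 then 1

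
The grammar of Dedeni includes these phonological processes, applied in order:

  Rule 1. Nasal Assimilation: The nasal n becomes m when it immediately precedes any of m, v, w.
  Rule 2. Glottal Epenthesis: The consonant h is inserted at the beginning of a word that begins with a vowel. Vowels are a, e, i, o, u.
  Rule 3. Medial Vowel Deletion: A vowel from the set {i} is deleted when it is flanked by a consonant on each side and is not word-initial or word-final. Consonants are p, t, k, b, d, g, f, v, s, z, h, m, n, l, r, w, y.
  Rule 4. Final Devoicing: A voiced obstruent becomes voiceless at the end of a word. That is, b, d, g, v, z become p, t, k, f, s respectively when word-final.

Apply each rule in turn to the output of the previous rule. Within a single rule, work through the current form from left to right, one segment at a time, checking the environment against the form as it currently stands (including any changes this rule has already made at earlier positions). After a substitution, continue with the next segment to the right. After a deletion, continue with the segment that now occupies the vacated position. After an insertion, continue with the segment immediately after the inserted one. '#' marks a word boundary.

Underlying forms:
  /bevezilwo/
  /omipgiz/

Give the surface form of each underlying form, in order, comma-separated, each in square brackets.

/bevezilwo/:
  Rule 1 Nasal Assimilation: no change — [bevezilwo]
  Rule 2 Glottal Epenthesis: no change — [bevezilwo]
  Rule 3 Medial Vowel Deletion: [bevezilwo] → [bevezlwo]
  Rule 4 Final Devoicing: no change — [bevezlwo]
/omipgiz/:
  Rule 1 Nasal Assimilation: no change — [omipgiz]
  Rule 2 Glottal Epenthesis: [omipgiz] → [homipgiz]
  Rule 3 Medial Vowel Deletion: [homipgiz] → [hompgz]
  Rule 4 Final Devoicing: [hompgz] → [hompgs]

[bevezlwo], [hompgs]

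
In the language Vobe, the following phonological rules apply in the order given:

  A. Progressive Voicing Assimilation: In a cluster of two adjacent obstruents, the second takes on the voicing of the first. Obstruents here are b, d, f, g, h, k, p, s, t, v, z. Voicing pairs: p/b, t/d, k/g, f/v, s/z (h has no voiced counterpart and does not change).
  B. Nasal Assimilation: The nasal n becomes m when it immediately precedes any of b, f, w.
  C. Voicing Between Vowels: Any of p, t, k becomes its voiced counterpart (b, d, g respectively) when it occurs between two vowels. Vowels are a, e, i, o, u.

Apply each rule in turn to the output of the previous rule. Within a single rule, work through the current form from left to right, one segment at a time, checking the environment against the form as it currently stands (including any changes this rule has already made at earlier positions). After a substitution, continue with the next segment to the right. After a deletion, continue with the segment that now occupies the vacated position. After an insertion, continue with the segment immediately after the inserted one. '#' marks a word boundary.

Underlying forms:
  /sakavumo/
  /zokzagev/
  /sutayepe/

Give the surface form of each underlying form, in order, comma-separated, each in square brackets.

/sakavumo/:
  A Progressive Voicing Assimilation: no change — [sakavumo]
  B Nasal Assimilation: no change — [sakavumo]
  C Voicing Between Vowels: [sakavumo] → [sagavumo]
/zokzagev/:
  A Progressive Voicing Assimilation: [zokzagev] → [zoksagev]
  B Nasal Assimilation: no change — [zoksagev]
  C Voicing Between Vowels: no change — [zoksagev]
/sutayepe/:
  A Progressive Voicing Assimilation: no change — [sutayepe]
  B Nasal Assimilation: no change — [sutayepe]
  C Voicing Between Vowels: [sutayepe] → [sudayebe]

[sagavumo], [zoksagev], [sudayebe]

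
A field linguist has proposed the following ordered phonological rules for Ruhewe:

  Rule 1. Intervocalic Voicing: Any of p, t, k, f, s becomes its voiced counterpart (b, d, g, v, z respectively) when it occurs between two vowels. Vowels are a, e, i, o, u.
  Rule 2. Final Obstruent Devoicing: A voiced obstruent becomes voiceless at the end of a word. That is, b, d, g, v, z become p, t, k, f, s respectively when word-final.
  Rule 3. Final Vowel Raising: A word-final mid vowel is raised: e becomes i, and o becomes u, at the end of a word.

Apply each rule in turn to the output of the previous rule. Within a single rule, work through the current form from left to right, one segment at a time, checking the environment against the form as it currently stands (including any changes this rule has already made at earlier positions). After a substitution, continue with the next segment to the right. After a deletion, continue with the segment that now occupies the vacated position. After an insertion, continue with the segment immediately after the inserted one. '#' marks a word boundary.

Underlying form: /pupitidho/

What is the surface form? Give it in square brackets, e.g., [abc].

[pubididhu]

Rule 1 Intervocalic Voicing: [pupitidho] → [pubididho]
Rule 2 Final Obstruent Devoicing: no change — [pubididho]
Rule 3 Final Vowel Raising: [pubididho] → [pubididhu]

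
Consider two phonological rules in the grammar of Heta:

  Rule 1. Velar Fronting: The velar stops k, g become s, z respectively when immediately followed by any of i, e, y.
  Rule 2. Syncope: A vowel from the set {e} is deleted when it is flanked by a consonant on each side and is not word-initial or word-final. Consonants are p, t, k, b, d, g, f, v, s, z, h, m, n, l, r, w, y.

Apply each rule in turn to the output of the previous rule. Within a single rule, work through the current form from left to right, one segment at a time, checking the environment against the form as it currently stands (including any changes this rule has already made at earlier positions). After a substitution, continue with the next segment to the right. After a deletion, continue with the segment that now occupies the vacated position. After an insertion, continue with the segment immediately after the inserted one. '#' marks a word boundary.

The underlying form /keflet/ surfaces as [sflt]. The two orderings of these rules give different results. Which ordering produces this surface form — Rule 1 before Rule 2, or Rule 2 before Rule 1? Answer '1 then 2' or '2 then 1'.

Order 1 then 2:
  1 Velar Fronting: [keflet] → [seflet]
  2 Syncope: [seflet] → [sflt]
  result: [sflt]
Order 2 then 1:
  2 Syncope: [keflet] → [kflt]
  1 Velar Fronting: no change — [kflt]
  result: [kflt]

1 then 2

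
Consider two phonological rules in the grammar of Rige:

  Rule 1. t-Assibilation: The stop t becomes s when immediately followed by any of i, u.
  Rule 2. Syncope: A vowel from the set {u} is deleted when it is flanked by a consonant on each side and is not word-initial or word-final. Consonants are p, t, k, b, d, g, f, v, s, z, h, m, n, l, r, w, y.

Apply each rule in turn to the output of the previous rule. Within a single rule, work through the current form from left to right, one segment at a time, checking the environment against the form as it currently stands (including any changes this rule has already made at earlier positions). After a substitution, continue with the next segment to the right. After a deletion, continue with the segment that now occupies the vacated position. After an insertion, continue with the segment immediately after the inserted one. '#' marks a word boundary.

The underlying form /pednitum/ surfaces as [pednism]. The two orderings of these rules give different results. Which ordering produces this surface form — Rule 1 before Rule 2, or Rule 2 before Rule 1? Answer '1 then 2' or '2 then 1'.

Order 1 then 2:
  1 t-Assibilation: [pednitum] → [pednisum]
  2 Syncope: [pednisum] → [pednism]
  result: [pednism]
Order 2 then 1:
  2 Syncope: [pednitum] → [pednitm]
  1 t-Assibilation: no change — [pednitm]
  result: [pednitm]

1 then 2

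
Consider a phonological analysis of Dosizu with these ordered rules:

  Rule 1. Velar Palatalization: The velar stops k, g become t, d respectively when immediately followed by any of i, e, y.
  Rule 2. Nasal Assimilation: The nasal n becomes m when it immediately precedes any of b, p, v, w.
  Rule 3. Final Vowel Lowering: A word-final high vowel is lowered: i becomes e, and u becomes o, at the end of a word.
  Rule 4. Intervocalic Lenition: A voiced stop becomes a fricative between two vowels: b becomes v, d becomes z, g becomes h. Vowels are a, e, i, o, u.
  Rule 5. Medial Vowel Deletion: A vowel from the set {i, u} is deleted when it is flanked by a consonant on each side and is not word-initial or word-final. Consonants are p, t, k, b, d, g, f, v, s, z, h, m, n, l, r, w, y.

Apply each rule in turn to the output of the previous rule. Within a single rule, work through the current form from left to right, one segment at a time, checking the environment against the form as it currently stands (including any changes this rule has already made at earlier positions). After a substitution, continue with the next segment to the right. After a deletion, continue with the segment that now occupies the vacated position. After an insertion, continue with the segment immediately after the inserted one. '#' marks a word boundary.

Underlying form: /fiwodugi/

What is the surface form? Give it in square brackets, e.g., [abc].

[fwozze]

Rule 1 Velar Palatalization: [fiwodugi] → [fiwodudi]
Rule 2 Nasal Assimilation: no change — [fiwodudi]
Rule 3 Final Vowel Lowering: [fiwodudi] → [fiwodude]
Rule 4 Intervocalic Lenition: [fiwodude] → [fiwozuze]
Rule 5 Medial Vowel Deletion: [fiwozuze] → [fwozze]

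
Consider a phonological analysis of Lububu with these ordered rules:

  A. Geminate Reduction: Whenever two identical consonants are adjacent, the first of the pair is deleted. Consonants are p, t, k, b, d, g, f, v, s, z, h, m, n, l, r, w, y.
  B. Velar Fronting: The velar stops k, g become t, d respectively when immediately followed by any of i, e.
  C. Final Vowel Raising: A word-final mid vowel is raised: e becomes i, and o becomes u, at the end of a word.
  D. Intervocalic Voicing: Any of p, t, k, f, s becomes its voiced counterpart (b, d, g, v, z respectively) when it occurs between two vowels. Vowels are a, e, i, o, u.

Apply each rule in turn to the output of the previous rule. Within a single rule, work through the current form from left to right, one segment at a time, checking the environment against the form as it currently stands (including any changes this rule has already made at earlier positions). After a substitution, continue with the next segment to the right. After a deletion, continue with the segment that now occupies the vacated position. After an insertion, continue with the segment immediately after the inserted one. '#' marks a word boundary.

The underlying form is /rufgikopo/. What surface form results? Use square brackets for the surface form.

[rufdigobu]

A Geminate Reduction: no change — [rufgikopo]
B Velar Fronting: [rufgikopo] → [rufdikopo]
C Final Vowel Raising: [rufdikopo] → [rufdikopu]
D Intervocalic Voicing: [rufdikopu] → [rufdigobu]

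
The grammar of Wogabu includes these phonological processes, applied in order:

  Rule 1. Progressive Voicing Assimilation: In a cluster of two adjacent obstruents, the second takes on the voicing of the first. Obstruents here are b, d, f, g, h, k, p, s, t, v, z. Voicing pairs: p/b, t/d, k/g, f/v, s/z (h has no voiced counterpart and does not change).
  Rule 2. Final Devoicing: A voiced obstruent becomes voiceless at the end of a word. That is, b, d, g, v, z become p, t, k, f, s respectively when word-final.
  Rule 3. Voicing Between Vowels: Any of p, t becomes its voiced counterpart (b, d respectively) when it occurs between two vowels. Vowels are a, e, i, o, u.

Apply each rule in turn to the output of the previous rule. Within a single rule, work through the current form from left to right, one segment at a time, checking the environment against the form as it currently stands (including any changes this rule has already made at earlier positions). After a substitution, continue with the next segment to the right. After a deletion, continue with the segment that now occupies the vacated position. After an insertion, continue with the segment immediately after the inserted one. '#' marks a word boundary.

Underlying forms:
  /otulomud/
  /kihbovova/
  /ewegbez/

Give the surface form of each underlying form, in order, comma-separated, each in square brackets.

[odulomut], [kihpovova], [ewegbes]

/otulomud/:
  Rule 1 Progressive Voicing Assimilation: no change — [otulomud]
  Rule 2 Final Devoicing: [otulomud] → [otulomut]
  Rule 3 Voicing Between Vowels: [otulomut] → [odulomut]
/kihbovova/:
  Rule 1 Progressive Voicing Assimilation: [kihbovova] → [kihpovova]
  Rule 2 Final Devoicing: no change — [kihpovova]
  Rule 3 Voicing Between Vowels: no change — [kihpovova]
/ewegbez/:
  Rule 1 Progressive Voicing Assimilation: no change — [ewegbez]
  Rule 2 Final Devoicing: [ewegbez] → [ewegbes]
  Rule 3 Voicing Between Vowels: no change — [ewegbes]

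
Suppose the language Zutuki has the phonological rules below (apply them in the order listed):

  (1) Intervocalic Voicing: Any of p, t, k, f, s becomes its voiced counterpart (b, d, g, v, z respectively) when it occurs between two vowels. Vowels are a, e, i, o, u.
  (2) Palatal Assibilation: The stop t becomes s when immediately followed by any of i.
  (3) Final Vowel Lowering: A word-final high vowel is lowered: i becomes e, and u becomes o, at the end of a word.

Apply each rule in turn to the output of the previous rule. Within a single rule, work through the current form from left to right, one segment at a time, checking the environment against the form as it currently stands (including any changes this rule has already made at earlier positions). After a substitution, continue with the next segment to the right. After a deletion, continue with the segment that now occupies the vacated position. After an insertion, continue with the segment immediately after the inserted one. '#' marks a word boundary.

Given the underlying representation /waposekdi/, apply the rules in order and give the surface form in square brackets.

(1) Intervocalic Voicing: [waposekdi] → [wabozekdi]
(2) Palatal Assibilation: no change — [wabozekdi]
(3) Final Vowel Lowering: [wabozekdi] → [wabozekde]

[wabozekde]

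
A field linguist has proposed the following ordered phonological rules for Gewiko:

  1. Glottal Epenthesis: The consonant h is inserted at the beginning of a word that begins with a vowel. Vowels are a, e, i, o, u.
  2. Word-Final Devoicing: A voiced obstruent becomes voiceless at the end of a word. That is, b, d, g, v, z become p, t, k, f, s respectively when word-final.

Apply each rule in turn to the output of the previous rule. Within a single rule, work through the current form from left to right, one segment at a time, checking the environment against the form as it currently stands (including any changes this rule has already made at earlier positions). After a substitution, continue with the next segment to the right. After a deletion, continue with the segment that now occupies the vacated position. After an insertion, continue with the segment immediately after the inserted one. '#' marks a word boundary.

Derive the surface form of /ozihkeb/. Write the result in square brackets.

[hozihkep]

1 Glottal Epenthesis: [ozihkeb] → [hozihkeb]
2 Word-Final Devoicing: [hozihkeb] → [hozihkep]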